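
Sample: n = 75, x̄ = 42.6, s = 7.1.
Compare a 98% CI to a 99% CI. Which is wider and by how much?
99% CI is wider by 0.44

df = 74
98% CI: t* = 2.378, (40.65, 44.55), width = 2 · t* · s/√n = 3.90
99% CI: t* = 2.644, (40.43, 44.77), width = 2 · t* · s/√n = 4.34

The 99% CI is wider by 4.34 - 3.90 = 0.44.
Higher confidence requires a wider interval.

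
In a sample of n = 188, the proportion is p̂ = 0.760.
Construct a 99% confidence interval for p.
(0.680, 0.840)

Proportion CI:
SE = √(p̂(1-p̂)/n) = √(0.760 · 0.240 / 188) = 0.03115

z* = 2.576
Margin = z* · SE = 2.576 · 0.03115 = 0.0802

CI: 0.760 ± 0.0802 = (0.680, 0.840)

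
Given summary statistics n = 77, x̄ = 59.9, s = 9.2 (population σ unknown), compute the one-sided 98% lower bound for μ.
μ ≥ 57.71

Lower bound (one-sided):
t* = 2.090 (one-sided for 98%)
Lower bound = x̄ - t* · s/√n = 59.9 - 2.090 · 9.2/√77 = 57.71

We are 98% confident that μ ≥ 57.71.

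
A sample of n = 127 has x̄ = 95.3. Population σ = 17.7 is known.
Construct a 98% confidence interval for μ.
(91.65, 98.95)

z-interval (σ known):
z* = 2.326 for 98% confidence

Margin of error = z* · σ/√n = 2.326 · 17.7/√127 = 3.65

CI: (95.3 - 3.65, 95.3 + 3.65) = (91.65, 98.95)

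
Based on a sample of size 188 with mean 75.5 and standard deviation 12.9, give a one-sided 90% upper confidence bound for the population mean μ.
μ ≤ 76.71

Upper bound (one-sided):
t* = 1.286 (one-sided for 90%)
Upper bound = x̄ + t* · s/√n = 75.5 + 1.286 · 12.9/√188 = 76.71

We are 90% confident that μ ≤ 76.71.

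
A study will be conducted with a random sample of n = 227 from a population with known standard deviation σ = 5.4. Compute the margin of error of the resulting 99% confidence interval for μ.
Margin of error = 0.92

Margin of error = z* · σ/√n
= 2.576 · 5.4/√227
= 2.576 · 5.4/15.0665
= 0.92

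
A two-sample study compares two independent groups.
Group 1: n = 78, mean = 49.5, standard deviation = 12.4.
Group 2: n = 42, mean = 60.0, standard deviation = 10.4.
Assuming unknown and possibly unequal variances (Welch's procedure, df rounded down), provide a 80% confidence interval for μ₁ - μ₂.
(-13.25, -7.75)

Difference: x̄₁ - x̄₂ = -10.50
SE = √(s₁²/n₁ + s₂²/n₂) = √(12.4²/78 + 10.4²/42) = 2.1323
df = 97.40 → 97 (Welch–Satterthwaite, rounded down)
t* = 1.290

CI: -10.50 ± 1.290 · 2.1323 = -10.50 ± 2.75 = (-13.25, -7.75)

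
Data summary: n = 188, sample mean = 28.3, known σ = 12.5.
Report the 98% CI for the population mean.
(26.18, 30.42)

z-interval (σ known):
z* = 2.326 for 98% confidence

Margin of error = z* · σ/√n = 2.326 · 12.5/√188 = 2.12

CI: (28.3 - 2.12, 28.3 + 2.12) = (26.18, 30.42)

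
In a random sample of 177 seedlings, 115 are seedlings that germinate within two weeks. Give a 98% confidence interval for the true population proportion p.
(0.566, 0.733)

Proportion CI:
p̂ = 115/177 = 0.64972
SE = √(p̂(1-p̂)/n) = √(0.64972 · 0.35028 / 177) = 0.03586

z* = 2.326
Margin = z* · SE = 2.326 · 0.03586 = 0.0834

CI: 0.64972 ± 0.0834 = (0.566, 0.733)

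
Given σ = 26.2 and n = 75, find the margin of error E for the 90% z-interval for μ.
Margin of error = 4.98

Margin of error = z* · σ/√n
= 1.645 · 26.2/√75
= 1.645 · 26.2/8.6603
= 4.98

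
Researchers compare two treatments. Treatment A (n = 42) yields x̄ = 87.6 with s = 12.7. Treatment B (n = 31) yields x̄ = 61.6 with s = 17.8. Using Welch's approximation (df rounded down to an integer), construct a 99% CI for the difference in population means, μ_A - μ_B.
(15.97, 36.03)

Difference: x̄₁ - x̄₂ = 26.00
SE = √(s₁²/n₁ + s₂²/n₂) = √(12.7²/42 + 17.8²/31) = 3.7498
df = 51.46 → 51 (Welch–Satterthwaite, rounded down)
t* = 2.676

CI: 26.00 ± 2.676 · 3.7498 = 26.00 ± 10.03 = (15.97, 36.03)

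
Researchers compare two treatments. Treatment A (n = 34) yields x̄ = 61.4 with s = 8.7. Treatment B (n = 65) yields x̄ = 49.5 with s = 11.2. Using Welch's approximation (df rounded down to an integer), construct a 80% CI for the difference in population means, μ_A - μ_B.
(9.27, 14.53)

Difference: x̄₁ - x̄₂ = 11.90
SE = √(s₁²/n₁ + s₂²/n₂) = √(8.7²/34 + 11.2²/65) = 2.0386
df = 82.89 → 82 (Welch–Satterthwaite, rounded down)
t* = 1.292

CI: 11.90 ± 1.292 · 2.0386 = 11.90 ± 2.63 = (9.27, 14.53)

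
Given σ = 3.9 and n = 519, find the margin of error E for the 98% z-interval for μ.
Margin of error = 0.40

Margin of error = z* · σ/√n
= 2.326 · 3.9/√519
= 2.326 · 3.9/22.7816
= 0.40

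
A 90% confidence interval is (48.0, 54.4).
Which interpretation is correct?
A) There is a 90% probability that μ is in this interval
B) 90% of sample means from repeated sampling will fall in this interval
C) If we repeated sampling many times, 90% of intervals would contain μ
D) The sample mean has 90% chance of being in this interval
C

A) Wrong — μ is fixed; the randomness lives in the interval, not in μ.
B) Wrong — coverage applies to intervals containing μ, not to future x̄ values.
C) Correct — this is the frequentist long-run coverage interpretation.
D) Wrong — x̄ is observed and sits in the interval by construction.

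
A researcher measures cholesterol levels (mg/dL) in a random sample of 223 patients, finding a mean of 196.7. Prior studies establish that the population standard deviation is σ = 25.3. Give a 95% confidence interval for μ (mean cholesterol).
(193.38, 200.02)

z-interval (σ known):
z* = 1.960 for 95% confidence

Margin of error = z* · σ/√n = 1.960 · 25.3/√223 = 3.32

CI: (196.7 - 3.32, 196.7 + 3.32) = (193.38, 200.02)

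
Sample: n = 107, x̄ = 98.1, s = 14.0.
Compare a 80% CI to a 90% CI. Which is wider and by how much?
90% CI is wider by 1.00

df = 106
80% CI: t* = 1.290, (96.35, 99.85), width = 2 · t* · s/√n = 3.49
90% CI: t* = 1.659, (95.85, 100.35), width = 2 · t* · s/√n = 4.49

The 90% CI is wider by 4.49 - 3.49 = 1.00.
Higher confidence requires a wider interval.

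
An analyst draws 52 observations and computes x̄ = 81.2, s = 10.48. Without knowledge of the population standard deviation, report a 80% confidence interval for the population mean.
(79.31, 83.09)

t-interval (σ unknown):
df = n - 1 = 51
t* = 1.298 for 80% confidence

Margin of error = t* · s/√n = 1.298 · 10.48/√52 = 1.89

CI: (79.31, 83.09)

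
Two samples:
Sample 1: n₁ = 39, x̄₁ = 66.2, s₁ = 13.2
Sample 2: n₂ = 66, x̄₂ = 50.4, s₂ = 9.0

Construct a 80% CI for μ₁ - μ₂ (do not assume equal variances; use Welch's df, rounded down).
(12.71, 18.89)

Difference: x̄₁ - x̄₂ = 15.80
SE = √(s₁²/n₁ + s₂²/n₂) = √(13.2²/39 + 9.0²/66) = 2.3864
df = 59.14 → 59 (Welch–Satterthwaite, rounded down)
t* = 1.296

CI: 15.80 ± 1.296 · 2.3864 = 15.80 ± 3.09 = (12.71, 18.89)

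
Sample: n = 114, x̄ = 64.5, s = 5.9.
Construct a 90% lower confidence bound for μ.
μ ≥ 63.79

Lower bound (one-sided):
t* = 1.289 (one-sided for 90%)
Lower bound = x̄ - t* · s/√n = 64.5 - 1.289 · 5.9/√114 = 63.79

We are 90% confident that μ ≥ 63.79.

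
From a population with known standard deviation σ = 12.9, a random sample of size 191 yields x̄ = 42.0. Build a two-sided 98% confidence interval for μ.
(39.83, 44.17)

z-interval (σ known):
z* = 2.326 for 98% confidence

Margin of error = z* · σ/√n = 2.326 · 12.9/√191 = 2.17

CI: (42.0 - 2.17, 42.0 + 2.17) = (39.83, 44.17)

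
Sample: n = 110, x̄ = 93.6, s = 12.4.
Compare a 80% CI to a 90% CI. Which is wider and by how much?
90% CI is wider by 0.87

df = 109
80% CI: t* = 1.289, (92.08, 95.12), width = 2 · t* · s/√n = 3.05
90% CI: t* = 1.659, (91.64, 95.56), width = 2 · t* · s/√n = 3.92

The 90% CI is wider by 3.92 - 3.05 = 0.87.
Higher confidence requires a wider interval.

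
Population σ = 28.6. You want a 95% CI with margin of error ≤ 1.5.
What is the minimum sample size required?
n ≥ 1397

For margin E ≤ 1.5:
n ≥ (z* · σ / E)²
n ≥ (1.960 · 28.6 / 1.5)²
n ≥ 1396.57

Minimum n = 1397 (rounding up)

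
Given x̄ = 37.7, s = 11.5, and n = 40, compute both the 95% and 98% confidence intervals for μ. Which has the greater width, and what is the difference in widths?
98% CI is wider by 1.46

df = 39
95% CI: t* = 2.023, (34.02, 41.38), width = 2 · t* · s/√n = 7.36
98% CI: t* = 2.426, (33.29, 42.11), width = 2 · t* · s/√n = 8.82

The 98% CI is wider by 8.82 - 7.36 = 1.46.
Higher confidence requires a wider interval.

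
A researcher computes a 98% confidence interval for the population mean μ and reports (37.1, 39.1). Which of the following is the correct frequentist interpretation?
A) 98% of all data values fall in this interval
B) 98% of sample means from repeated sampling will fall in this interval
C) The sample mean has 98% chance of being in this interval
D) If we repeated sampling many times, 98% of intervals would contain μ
D

A) Wrong — a CI is about the parameter μ, not individual data values.
B) Wrong — coverage applies to intervals containing μ, not to future x̄ values.
C) Wrong — x̄ is observed and sits in the interval by construction.
D) Correct — this is the frequentist long-run coverage interpretation.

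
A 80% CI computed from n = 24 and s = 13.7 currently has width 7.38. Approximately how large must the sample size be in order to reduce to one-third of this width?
n ≈ 216

CI width ∝ 1/√n
To reduce width by factor 3, need √n to grow by 3 → need 3² = 9 times as many samples.

Current: n = 24, width = 7.38
New: n = 216, width ≈ 2.40

Width reduced by factor of 7.38/2.40 = 3.08.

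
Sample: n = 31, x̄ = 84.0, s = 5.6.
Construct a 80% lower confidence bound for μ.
μ ≥ 83.14

Lower bound (one-sided):
t* = 0.854 (one-sided for 80%)
Lower bound = x̄ - t* · s/√n = 84.0 - 0.854 · 5.6/√31 = 83.14

We are 80% confident that μ ≥ 83.14.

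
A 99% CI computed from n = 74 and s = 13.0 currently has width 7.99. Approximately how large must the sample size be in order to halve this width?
n ≈ 296

CI width ∝ 1/√n
To reduce width by factor 2, need √n to grow by 2 → need 2² = 4 times as many samples.

Current: n = 74, width = 7.99
New: n = 296, width ≈ 3.92

Width reduced by factor of 7.99/3.92 = 2.04.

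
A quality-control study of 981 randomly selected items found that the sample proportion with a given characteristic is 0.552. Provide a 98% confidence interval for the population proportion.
(0.515, 0.589)

Proportion CI:
SE = √(p̂(1-p̂)/n) = √(0.552 · 0.448 / 981) = 0.01588

z* = 2.326
Margin = z* · SE = 2.326 · 0.01588 = 0.0369

CI: 0.552 ± 0.0369 = (0.515, 0.589)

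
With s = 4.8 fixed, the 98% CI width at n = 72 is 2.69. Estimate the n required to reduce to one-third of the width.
n ≈ 648

CI width ∝ 1/√n
To reduce width by factor 3, need √n to grow by 3 → need 3² = 9 times as many samples.

Current: n = 72, width = 2.69
New: n = 648, width ≈ 0.88

Width reduced by factor of 2.69/0.88 = 3.06.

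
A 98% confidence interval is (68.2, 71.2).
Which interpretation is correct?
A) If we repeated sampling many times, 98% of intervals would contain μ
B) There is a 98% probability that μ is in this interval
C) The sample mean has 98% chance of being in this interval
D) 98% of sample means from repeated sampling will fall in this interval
A

A) Correct — this is the frequentist long-run coverage interpretation.
B) Wrong — μ is fixed; the randomness lives in the interval, not in μ.
C) Wrong — x̄ is observed and sits in the interval by construction.
D) Wrong — coverage applies to intervals containing μ, not to future x̄ values.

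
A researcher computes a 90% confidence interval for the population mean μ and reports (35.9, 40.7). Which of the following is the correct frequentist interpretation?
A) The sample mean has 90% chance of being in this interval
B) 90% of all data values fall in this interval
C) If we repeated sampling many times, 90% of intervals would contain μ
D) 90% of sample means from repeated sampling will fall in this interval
C

A) Wrong — x̄ is observed and sits in the interval by construction.
B) Wrong — a CI is about the parameter μ, not individual data values.
C) Correct — this is the frequentist long-run coverage interpretation.
D) Wrong — coverage applies to intervals containing μ, not to future x̄ values.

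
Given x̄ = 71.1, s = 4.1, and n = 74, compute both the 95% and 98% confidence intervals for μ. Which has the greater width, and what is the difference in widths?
98% CI is wider by 0.37

df = 73
95% CI: t* = 1.993, (70.15, 72.05), width = 2 · t* · s/√n = 1.90
98% CI: t* = 2.379, (69.97, 72.23), width = 2 · t* · s/√n = 2.27

The 98% CI is wider by 2.27 - 1.90 = 0.37.
Higher confidence requires a wider interval.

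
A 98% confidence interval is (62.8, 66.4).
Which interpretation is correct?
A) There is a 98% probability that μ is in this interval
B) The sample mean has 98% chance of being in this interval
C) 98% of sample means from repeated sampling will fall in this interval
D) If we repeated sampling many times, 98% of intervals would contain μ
D

A) Wrong — μ is fixed; the randomness lives in the interval, not in μ.
B) Wrong — x̄ is observed and sits in the interval by construction.
C) Wrong — coverage applies to intervals containing μ, not to future x̄ values.
D) Correct — this is the frequentist long-run coverage interpretation.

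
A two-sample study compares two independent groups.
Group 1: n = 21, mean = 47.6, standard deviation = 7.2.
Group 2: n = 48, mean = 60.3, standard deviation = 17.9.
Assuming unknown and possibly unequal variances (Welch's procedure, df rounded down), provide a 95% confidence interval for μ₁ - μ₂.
(-18.74, -6.66)

Difference: x̄₁ - x̄₂ = -12.70
SE = √(s₁²/n₁ + s₂²/n₂) = √(7.2²/21 + 17.9²/48) = 3.0239
df = 66.74 → 66 (Welch–Satterthwaite, rounded down)
t* = 1.997

CI: -12.70 ± 1.997 · 3.0239 = -12.70 ± 6.04 = (-18.74, -6.66)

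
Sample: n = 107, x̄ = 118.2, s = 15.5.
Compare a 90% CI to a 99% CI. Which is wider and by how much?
99% CI is wider by 2.89

df = 106
90% CI: t* = 1.659, (115.71, 120.69), width = 2 · t* · s/√n = 4.97
99% CI: t* = 2.623, (114.27, 122.13), width = 2 · t* · s/√n = 7.86

The 99% CI is wider by 7.86 - 4.97 = 2.89.
Higher confidence requires a wider interval.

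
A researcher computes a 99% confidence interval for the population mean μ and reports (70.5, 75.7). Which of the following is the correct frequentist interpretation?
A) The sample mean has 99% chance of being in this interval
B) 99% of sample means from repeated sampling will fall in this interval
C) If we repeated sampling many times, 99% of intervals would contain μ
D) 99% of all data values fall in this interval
C

A) Wrong — x̄ is observed and sits in the interval by construction.
B) Wrong — coverage applies to intervals containing μ, not to future x̄ values.
C) Correct — this is the frequentist long-run coverage interpretation.
D) Wrong — a CI is about the parameter μ, not individual data values.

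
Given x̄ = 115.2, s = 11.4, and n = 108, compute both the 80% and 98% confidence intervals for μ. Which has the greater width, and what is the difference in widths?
98% CI is wider by 2.35

df = 107
80% CI: t* = 1.290, (113.78, 116.62), width = 2 · t* · s/√n = 2.83
98% CI: t* = 2.362, (112.61, 117.79), width = 2 · t* · s/√n = 5.18

The 98% CI is wider by 5.18 - 2.83 = 2.35.
Higher confidence requires a wider interval.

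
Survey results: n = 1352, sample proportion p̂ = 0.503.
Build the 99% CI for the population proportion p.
(0.468, 0.538)

Proportion CI:
SE = √(p̂(1-p̂)/n) = √(0.503 · 0.497 / 1352) = 0.01360

z* = 2.576
Margin = z* · SE = 2.576 · 0.01360 = 0.0350

CI: 0.503 ± 0.0350 = (0.468, 0.538)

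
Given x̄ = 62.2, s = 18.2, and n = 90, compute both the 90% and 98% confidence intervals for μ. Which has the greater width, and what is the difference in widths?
98% CI is wider by 2.71

df = 89
90% CI: t* = 1.662, (59.01, 65.39), width = 2 · t* · s/√n = 6.38
98% CI: t* = 2.369, (57.66, 66.74), width = 2 · t* · s/√n = 9.09

The 98% CI is wider by 9.09 - 6.38 = 2.71.
Higher confidence requires a wider interval.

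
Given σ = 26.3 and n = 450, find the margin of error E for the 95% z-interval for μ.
Margin of error = 2.43

Margin of error = z* · σ/√n
= 1.960 · 26.3/√450
= 1.960 · 26.3/21.2132
= 2.43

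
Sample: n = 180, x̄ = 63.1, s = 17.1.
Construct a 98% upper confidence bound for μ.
μ ≤ 65.74

Upper bound (one-sided):
t* = 2.069 (one-sided for 98%)
Upper bound = x̄ + t* · s/√n = 63.1 + 2.069 · 17.1/√180 = 65.74

We are 98% confident that μ ≤ 65.74.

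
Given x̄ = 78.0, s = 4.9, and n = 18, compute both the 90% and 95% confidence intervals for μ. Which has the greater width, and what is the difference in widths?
95% CI is wider by 0.85

df = 17
90% CI: t* = 1.740, (75.99, 80.01), width = 2 · t* · s/√n = 4.02
95% CI: t* = 2.110, (75.56, 80.44), width = 2 · t* · s/√n = 4.87

The 95% CI is wider by 4.87 - 4.02 = 0.85.
Higher confidence requires a wider interval.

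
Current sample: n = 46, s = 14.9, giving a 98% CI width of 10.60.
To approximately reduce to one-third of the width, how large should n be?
n ≈ 414

CI width ∝ 1/√n
To reduce width by factor 3, need √n to grow by 3 → need 3² = 9 times as many samples.

Current: n = 46, width = 10.60
New: n = 414, width ≈ 3.42

Width reduced by factor of 10.60/3.42 = 3.10.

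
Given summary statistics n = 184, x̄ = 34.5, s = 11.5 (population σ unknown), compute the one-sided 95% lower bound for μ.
μ ≥ 33.10

Lower bound (one-sided):
t* = 1.653 (one-sided for 95%)
Lower bound = x̄ - t* · s/√n = 34.5 - 1.653 · 11.5/√184 = 33.10

We are 95% confident that μ ≥ 33.10.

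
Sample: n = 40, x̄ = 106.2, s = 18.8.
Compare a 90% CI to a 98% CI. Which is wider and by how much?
98% CI is wider by 4.40

df = 39
90% CI: t* = 1.685, (101.19, 111.21), width = 2 · t* · s/√n = 10.02
98% CI: t* = 2.426, (98.99, 113.41), width = 2 · t* · s/√n = 14.42

The 98% CI is wider by 14.42 - 10.02 = 4.40.
Higher confidence requires a wider interval.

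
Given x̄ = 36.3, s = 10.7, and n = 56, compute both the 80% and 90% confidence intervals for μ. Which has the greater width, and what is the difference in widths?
90% CI is wider by 1.07

df = 55
80% CI: t* = 1.297, (34.45, 38.15), width = 2 · t* · s/√n = 3.71
90% CI: t* = 1.673, (33.91, 38.69), width = 2 · t* · s/√n = 4.78

The 90% CI is wider by 4.78 - 3.71 = 1.07.
Higher confidence requires a wider interval.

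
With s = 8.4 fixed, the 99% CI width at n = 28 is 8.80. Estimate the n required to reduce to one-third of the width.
n ≈ 252

CI width ∝ 1/√n
To reduce width by factor 3, need √n to grow by 3 → need 3² = 9 times as many samples.

Current: n = 28, width = 8.80
New: n = 252, width ≈ 2.75

Width reduced by factor of 8.80/2.75 = 3.20.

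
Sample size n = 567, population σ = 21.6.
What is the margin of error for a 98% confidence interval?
Margin of error = 2.11

Margin of error = z* · σ/√n
= 2.326 · 21.6/√567
= 2.326 · 21.6/23.8118
= 2.11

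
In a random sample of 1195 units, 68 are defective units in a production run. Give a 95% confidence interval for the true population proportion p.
(0.044, 0.070)

Proportion CI:
p̂ = 68/1195 = 0.05690
SE = √(p̂(1-p̂)/n) = √(0.05690 · 0.94310 / 1195) = 0.00670

z* = 1.960
Margin = z* · SE = 1.960 · 0.00670 = 0.0131

CI: 0.05690 ± 0.0131 = (0.044, 0.070)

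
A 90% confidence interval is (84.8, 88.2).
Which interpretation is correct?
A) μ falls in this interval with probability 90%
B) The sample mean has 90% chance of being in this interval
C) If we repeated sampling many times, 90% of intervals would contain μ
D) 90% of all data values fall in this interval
C

A) Wrong — μ is fixed; the randomness lives in the interval, not in μ.
B) Wrong — x̄ is observed and sits in the interval by construction.
C) Correct — this is the frequentist long-run coverage interpretation.
D) Wrong — a CI is about the parameter μ, not individual data values.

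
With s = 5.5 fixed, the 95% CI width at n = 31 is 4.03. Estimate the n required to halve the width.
n ≈ 124

CI width ∝ 1/√n
To reduce width by factor 2, need √n to grow by 2 → need 2² = 4 times as many samples.

Current: n = 31, width = 4.03
New: n = 124, width ≈ 1.95

Width reduced by factor of 4.03/1.95 = 2.07.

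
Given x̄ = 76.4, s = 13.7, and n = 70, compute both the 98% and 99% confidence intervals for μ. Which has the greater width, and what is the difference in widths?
99% CI is wider by 0.88

df = 69
98% CI: t* = 2.382, (72.50, 80.30), width = 2 · t* · s/√n = 7.80
99% CI: t* = 2.649, (72.06, 80.74), width = 2 · t* · s/√n = 8.68

The 99% CI is wider by 8.68 - 7.80 = 0.88.
Higher confidence requires a wider interval.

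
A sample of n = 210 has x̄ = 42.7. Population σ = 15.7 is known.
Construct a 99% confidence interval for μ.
(39.91, 45.49)

z-interval (σ known):
z* = 2.576 for 99% confidence

Margin of error = z* · σ/√n = 2.576 · 15.7/√210 = 2.79

CI: (42.7 - 2.79, 42.7 + 2.79) = (39.91, 45.49)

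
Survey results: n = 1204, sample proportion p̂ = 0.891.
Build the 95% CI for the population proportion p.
(0.873, 0.909)

Proportion CI:
SE = √(p̂(1-p̂)/n) = √(0.891 · 0.109 / 1204) = 0.00898

z* = 1.960
Margin = z* · SE = 1.960 · 0.00898 = 0.0176

CI: 0.891 ± 0.0176 = (0.873, 0.909)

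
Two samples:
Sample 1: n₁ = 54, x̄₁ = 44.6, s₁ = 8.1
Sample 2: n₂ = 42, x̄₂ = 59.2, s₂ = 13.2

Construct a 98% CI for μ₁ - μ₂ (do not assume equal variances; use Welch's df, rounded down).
(-20.13, -9.07)

Difference: x̄₁ - x̄₂ = -14.60
SE = √(s₁²/n₁ + s₂²/n₂) = √(8.1²/54 + 13.2²/42) = 2.3159
df = 64.27 → 64 (Welch–Satterthwaite, rounded down)
t* = 2.386

CI: -14.60 ± 2.386 · 2.3159 = -14.60 ± 5.53 = (-20.13, -9.07)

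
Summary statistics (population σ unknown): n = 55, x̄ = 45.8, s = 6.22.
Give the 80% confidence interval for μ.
(44.71, 46.89)

t-interval (σ unknown):
df = n - 1 = 54
t* = 1.297 for 80% confidence

Margin of error = t* · s/√n = 1.297 · 6.22/√55 = 1.09

CI: (44.71, 46.89)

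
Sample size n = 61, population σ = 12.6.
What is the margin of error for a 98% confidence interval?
Margin of error = 3.75

Margin of error = z* · σ/√n
= 2.326 · 12.6/√61
= 2.326 · 12.6/7.8102
= 3.75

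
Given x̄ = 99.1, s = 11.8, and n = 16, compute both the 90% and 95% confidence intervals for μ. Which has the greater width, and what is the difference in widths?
95% CI is wider by 2.23

df = 15
90% CI: t* = 1.753, (93.93, 104.27), width = 2 · t* · s/√n = 10.34
95% CI: t* = 2.131, (92.81, 105.39), width = 2 · t* · s/√n = 12.57

The 95% CI is wider by 12.57 - 10.34 = 2.23.
Higher confidence requires a wider interval.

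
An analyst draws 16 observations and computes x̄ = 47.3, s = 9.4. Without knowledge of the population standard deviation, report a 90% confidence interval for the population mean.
(43.18, 51.42)

t-interval (σ unknown):
df = n - 1 = 15
t* = 1.753 for 90% confidence

Margin of error = t* · s/√n = 1.753 · 9.4/√16 = 4.12

CI: (43.18, 51.42)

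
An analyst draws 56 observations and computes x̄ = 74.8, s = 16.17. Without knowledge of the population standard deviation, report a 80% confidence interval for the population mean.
(72.00, 77.60)

t-interval (σ unknown):
df = n - 1 = 55
t* = 1.297 for 80% confidence

Margin of error = t* · s/√n = 1.297 · 16.17/√56 = 2.80

CI: (72.00, 77.60)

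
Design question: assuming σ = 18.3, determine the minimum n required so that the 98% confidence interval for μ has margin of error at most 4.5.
n ≥ 90

For margin E ≤ 4.5:
n ≥ (z* · σ / E)²
n ≥ (2.326 · 18.3 / 4.5)²
n ≥ 89.47

Minimum n = 90 (rounding up)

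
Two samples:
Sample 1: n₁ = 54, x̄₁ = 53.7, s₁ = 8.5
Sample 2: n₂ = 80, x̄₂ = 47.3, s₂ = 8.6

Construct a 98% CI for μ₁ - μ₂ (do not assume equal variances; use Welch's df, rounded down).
(2.85, 9.95)

Difference: x̄₁ - x̄₂ = 6.40
SE = √(s₁²/n₁ + s₂²/n₂) = √(8.5²/54 + 8.6²/80) = 1.5041
df = 114.78 → 114 (Welch–Satterthwaite, rounded down)
t* = 2.360

CI: 6.40 ± 2.360 · 1.5041 = 6.40 ± 3.55 = (2.85, 9.95)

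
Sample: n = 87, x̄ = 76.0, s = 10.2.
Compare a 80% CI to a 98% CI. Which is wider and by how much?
98% CI is wider by 2.36

df = 86
80% CI: t* = 1.291, (74.59, 77.41), width = 2 · t* · s/√n = 2.82
98% CI: t* = 2.370, (73.41, 78.59), width = 2 · t* · s/√n = 5.18

The 98% CI is wider by 5.18 - 2.82 = 2.36.
Higher confidence requires a wider interval.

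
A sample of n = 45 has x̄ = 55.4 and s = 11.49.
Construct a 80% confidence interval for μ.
(53.17, 57.63)

t-interval (σ unknown):
df = n - 1 = 44
t* = 1.301 for 80% confidence

Margin of error = t* · s/√n = 1.301 · 11.49/√45 = 2.23

CI: (53.17, 57.63)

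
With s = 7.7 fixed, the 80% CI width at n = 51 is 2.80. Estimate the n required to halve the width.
n ≈ 204

CI width ∝ 1/√n
To reduce width by factor 2, need √n to grow by 2 → need 2² = 4 times as many samples.

Current: n = 51, width = 2.80
New: n = 204, width ≈ 1.39

Width reduced by factor of 2.80/1.39 = 2.01.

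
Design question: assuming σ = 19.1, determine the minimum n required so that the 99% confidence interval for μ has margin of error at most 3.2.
n ≥ 237

For margin E ≤ 3.2:
n ≥ (z* · σ / E)²
n ≥ (2.576 · 19.1 / 3.2)²
n ≥ 236.41

Minimum n = 237 (rounding up)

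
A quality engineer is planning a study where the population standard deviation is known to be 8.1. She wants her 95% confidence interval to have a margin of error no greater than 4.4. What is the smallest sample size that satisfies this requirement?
n ≥ 14

For margin E ≤ 4.4:
n ≥ (z* · σ / E)²
n ≥ (1.960 · 8.1 / 4.4)²
n ≥ 13.02

Minimum n = 14 (rounding up)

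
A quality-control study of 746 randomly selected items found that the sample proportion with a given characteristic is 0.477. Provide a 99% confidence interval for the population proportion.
(0.430, 0.524)

Proportion CI:
SE = √(p̂(1-p̂)/n) = √(0.477 · 0.523 / 746) = 0.01829

z* = 2.576
Margin = z* · SE = 2.576 · 0.01829 = 0.0471

CI: 0.477 ± 0.0471 = (0.430, 0.524)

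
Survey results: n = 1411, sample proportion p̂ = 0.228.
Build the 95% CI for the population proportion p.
(0.206, 0.250)

Proportion CI:
SE = √(p̂(1-p̂)/n) = √(0.228 · 0.772 / 1411) = 0.01117

z* = 1.960
Margin = z* · SE = 1.960 · 0.01117 = 0.0219

CI: 0.228 ± 0.0219 = (0.206, 0.250)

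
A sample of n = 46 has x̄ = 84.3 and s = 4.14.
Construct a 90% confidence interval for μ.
(83.28, 85.32)

t-interval (σ unknown):
df = n - 1 = 45
t* = 1.679 for 90% confidence

Margin of error = t* · s/√n = 1.679 · 4.14/√46 = 1.02

CI: (83.28, 85.32)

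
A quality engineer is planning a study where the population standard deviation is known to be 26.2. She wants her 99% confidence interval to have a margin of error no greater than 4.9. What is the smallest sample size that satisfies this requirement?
n ≥ 190

For margin E ≤ 4.9:
n ≥ (z* · σ / E)²
n ≥ (2.576 · 26.2 / 4.9)²
n ≥ 189.72

Minimum n = 190 (rounding up)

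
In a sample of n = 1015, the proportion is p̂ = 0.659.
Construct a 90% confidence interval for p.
(0.635, 0.683)

Proportion CI:
SE = √(p̂(1-p̂)/n) = √(0.659 · 0.341 / 1015) = 0.01488

z* = 1.645
Margin = z* · SE = 1.645 · 0.01488 = 0.0245

CI: 0.659 ± 0.0245 = (0.635, 0.683)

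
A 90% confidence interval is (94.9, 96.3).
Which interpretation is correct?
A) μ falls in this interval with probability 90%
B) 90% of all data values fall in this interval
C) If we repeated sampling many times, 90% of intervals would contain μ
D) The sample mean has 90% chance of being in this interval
C

A) Wrong — μ is fixed; the randomness lives in the interval, not in μ.
B) Wrong — a CI is about the parameter μ, not individual data values.
C) Correct — this is the frequentist long-run coverage interpretation.
D) Wrong — x̄ is observed and sits in the interval by construction.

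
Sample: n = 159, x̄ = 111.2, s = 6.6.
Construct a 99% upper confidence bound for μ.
μ ≤ 112.43

Upper bound (one-sided):
t* = 2.350 (one-sided for 99%)
Upper bound = x̄ + t* · s/√n = 111.2 + 2.350 · 6.6/√159 = 112.43

We are 99% confident that μ ≤ 112.43.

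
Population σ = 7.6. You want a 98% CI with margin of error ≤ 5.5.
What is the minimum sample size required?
n ≥ 11

For margin E ≤ 5.5:
n ≥ (z* · σ / E)²
n ≥ (2.326 · 7.6 / 5.5)²
n ≥ 10.33

Minimum n = 11 (rounding up)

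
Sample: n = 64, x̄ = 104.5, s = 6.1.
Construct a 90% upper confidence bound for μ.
μ ≤ 105.49

Upper bound (one-sided):
t* = 1.295 (one-sided for 90%)
Upper bound = x̄ + t* · s/√n = 104.5 + 1.295 · 6.1/√64 = 105.49

We are 90% confident that μ ≤ 105.49.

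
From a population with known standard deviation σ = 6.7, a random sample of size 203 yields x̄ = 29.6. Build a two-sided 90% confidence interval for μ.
(28.83, 30.37)

z-interval (σ known):
z* = 1.645 for 90% confidence

Margin of error = z* · σ/√n = 1.645 · 6.7/√203 = 0.77

CI: (29.6 - 0.77, 29.6 + 0.77) = (28.83, 30.37)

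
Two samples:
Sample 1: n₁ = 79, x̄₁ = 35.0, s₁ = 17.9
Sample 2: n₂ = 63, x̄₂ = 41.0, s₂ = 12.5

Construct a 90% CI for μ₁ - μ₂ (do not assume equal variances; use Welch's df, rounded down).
(-10.23, -1.77)

Difference: x̄₁ - x̄₂ = -6.00
SE = √(s₁²/n₁ + s₂²/n₂) = √(17.9²/79 + 12.5²/63) = 2.5566
df = 137.76 → 137 (Welch–Satterthwaite, rounded down)
t* = 1.656

CI: -6.00 ± 1.656 · 2.5566 = -6.00 ± 4.23 = (-10.23, -1.77)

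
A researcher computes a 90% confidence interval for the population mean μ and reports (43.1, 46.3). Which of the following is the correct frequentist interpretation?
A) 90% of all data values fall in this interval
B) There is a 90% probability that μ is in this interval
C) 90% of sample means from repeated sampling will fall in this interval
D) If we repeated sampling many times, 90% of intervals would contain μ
D

A) Wrong — a CI is about the parameter μ, not individual data values.
B) Wrong — μ is fixed; the randomness lives in the interval, not in μ.
C) Wrong — coverage applies to intervals containing μ, not to future x̄ values.
D) Correct — this is the frequentist long-run coverage interpretation.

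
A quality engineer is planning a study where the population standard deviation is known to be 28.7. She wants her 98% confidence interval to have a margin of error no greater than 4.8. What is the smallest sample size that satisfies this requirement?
n ≥ 194

For margin E ≤ 4.8:
n ≥ (z* · σ / E)²
n ≥ (2.326 · 28.7 / 4.8)²
n ≥ 193.42

Minimum n = 194 (rounding up)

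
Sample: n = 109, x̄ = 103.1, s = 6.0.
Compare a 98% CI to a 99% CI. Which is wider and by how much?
99% CI is wider by 0.30

df = 108
98% CI: t* = 2.361, (101.74, 104.46), width = 2 · t* · s/√n = 2.71
99% CI: t* = 2.622, (101.59, 104.61), width = 2 · t* · s/√n = 3.01

The 99% CI is wider by 3.01 - 2.71 = 0.30.
Higher confidence requires a wider interval.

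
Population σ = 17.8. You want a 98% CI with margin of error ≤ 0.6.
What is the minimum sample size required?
n ≥ 4762

For margin E ≤ 0.6:
n ≥ (z* · σ / E)²
n ≥ (2.326 · 17.8 / 0.6)²
n ≥ 4761.64

Minimum n = 4762 (rounding up)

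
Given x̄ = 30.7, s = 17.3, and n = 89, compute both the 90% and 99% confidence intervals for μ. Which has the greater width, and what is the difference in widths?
99% CI is wider by 3.56

df = 88
90% CI: t* = 1.662, (27.65, 33.75), width = 2 · t* · s/√n = 6.10
99% CI: t* = 2.633, (25.87, 35.53), width = 2 · t* · s/√n = 9.66

The 99% CI is wider by 9.66 - 6.10 = 3.56.
Higher confidence requires a wider interval.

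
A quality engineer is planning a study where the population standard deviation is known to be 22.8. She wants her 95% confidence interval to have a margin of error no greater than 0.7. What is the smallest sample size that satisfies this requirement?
n ≥ 4076

For margin E ≤ 0.7:
n ≥ (z* · σ / E)²
n ≥ (1.960 · 22.8 / 0.7)²
n ≥ 4075.55

Minimum n = 4076 (rounding up)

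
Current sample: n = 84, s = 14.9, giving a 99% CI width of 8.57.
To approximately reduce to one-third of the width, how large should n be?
n ≈ 756

CI width ∝ 1/√n
To reduce width by factor 3, need √n to grow by 3 → need 3² = 9 times as many samples.

Current: n = 84, width = 8.57
New: n = 756, width ≈ 2.80

Width reduced by factor of 8.57/2.80 = 3.06.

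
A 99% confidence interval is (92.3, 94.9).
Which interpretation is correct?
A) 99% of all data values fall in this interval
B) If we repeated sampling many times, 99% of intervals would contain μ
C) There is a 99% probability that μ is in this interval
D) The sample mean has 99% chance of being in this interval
B

A) Wrong — a CI is about the parameter μ, not individual data values.
B) Correct — this is the frequentist long-run coverage interpretation.
C) Wrong — μ is fixed; the randomness lives in the interval, not in μ.
D) Wrong — x̄ is observed and sits in the interval by construction.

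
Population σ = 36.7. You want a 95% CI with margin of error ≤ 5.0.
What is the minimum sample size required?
n ≥ 207

For margin E ≤ 5.0:
n ≥ (z* · σ / E)²
n ≥ (1.960 · 36.7 / 5.0)²
n ≥ 206.97

Minimum n = 207 (rounding up)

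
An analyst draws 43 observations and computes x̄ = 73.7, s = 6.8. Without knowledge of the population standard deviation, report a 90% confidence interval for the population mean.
(71.96, 75.44)

t-interval (σ unknown):
df = n - 1 = 42
t* = 1.682 for 90% confidence

Margin of error = t* · s/√n = 1.682 · 6.8/√43 = 1.74

CI: (71.96, 75.44)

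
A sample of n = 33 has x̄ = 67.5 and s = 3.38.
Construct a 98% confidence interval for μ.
(66.06, 68.94)

t-interval (σ unknown):
df = n - 1 = 32
t* = 2.449 for 98% confidence

Margin of error = t* · s/√n = 2.449 · 3.38/√33 = 1.44

CI: (66.06, 68.94)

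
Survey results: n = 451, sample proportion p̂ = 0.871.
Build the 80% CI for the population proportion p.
(0.851, 0.891)

Proportion CI:
SE = √(p̂(1-p̂)/n) = √(0.871 · 0.129 / 451) = 0.01578

z* = 1.282
Margin = z* · SE = 1.282 · 0.01578 = 0.0202

CI: 0.871 ± 0.0202 = (0.851, 0.891)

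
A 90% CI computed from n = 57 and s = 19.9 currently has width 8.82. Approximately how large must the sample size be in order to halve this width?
n ≈ 228

CI width ∝ 1/√n
To reduce width by factor 2, need √n to grow by 2 → need 2² = 4 times as many samples.

Current: n = 57, width = 8.82
New: n = 228, width ≈ 4.35

Width reduced by factor of 8.82/4.35 = 2.03.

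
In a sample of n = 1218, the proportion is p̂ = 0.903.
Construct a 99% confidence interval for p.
(0.881, 0.925)

Proportion CI:
SE = √(p̂(1-p̂)/n) = √(0.903 · 0.097 / 1218) = 0.00848

z* = 2.576
Margin = z* · SE = 2.576 · 0.00848 = 0.0218

CI: 0.903 ± 0.0218 = (0.881, 0.925)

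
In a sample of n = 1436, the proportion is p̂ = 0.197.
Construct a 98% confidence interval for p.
(0.173, 0.221)

Proportion CI:
SE = √(p̂(1-p̂)/n) = √(0.197 · 0.803 / 1436) = 0.01050

z* = 2.326
Margin = z* · SE = 2.326 · 0.01050 = 0.0244

CI: 0.197 ± 0.0244 = (0.173, 0.221)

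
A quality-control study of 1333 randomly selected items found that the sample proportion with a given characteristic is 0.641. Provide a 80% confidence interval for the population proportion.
(0.624, 0.658)

Proportion CI:
SE = √(p̂(1-p̂)/n) = √(0.641 · 0.359 / 1333) = 0.01314

z* = 1.282
Margin = z* · SE = 1.282 · 0.01314 = 0.0168

CI: 0.641 ± 0.0168 = (0.624, 0.658)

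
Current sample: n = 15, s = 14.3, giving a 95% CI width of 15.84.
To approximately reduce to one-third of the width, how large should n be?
n ≈ 135

CI width ∝ 1/√n
To reduce width by factor 3, need √n to grow by 3 → need 3² = 9 times as many samples.

Current: n = 15, width = 15.84
New: n = 135, width ≈ 4.87

Width reduced by factor of 15.84/4.87 = 3.25.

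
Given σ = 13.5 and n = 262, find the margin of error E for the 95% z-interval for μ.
Margin of error = 1.63

Margin of error = z* · σ/√n
= 1.960 · 13.5/√262
= 1.960 · 13.5/16.1864
= 1.63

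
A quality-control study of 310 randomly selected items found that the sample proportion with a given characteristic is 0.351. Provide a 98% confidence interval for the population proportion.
(0.288, 0.414)

Proportion CI:
SE = √(p̂(1-p̂)/n) = √(0.351 · 0.649 / 310) = 0.02711

z* = 2.326
Margin = z* · SE = 2.326 · 0.02711 = 0.0631

CI: 0.351 ± 0.0631 = (0.288, 0.414)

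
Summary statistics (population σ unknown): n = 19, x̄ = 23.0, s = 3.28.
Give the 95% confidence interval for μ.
(21.42, 24.58)

t-interval (σ unknown):
df = n - 1 = 18
t* = 2.101 for 95% confidence

Margin of error = t* · s/√n = 2.101 · 3.28/√19 = 1.58

CI: (21.42, 24.58)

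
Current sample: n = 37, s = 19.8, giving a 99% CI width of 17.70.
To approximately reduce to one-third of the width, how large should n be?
n ≈ 333

CI width ∝ 1/√n
To reduce width by factor 3, need √n to grow by 3 → need 3² = 9 times as many samples.

Current: n = 37, width = 17.70
New: n = 333, width ≈ 5.62

Width reduced by factor of 17.70/5.62 = 3.15.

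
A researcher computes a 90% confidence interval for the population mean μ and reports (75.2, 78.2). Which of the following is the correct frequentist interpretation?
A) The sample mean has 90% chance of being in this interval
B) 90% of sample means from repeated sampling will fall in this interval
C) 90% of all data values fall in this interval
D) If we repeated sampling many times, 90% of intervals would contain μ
D

A) Wrong — x̄ is observed and sits in the interval by construction.
B) Wrong — coverage applies to intervals containing μ, not to future x̄ values.
C) Wrong — a CI is about the parameter μ, not individual data values.
D) Correct — this is the frequentist long-run coverage interpretation.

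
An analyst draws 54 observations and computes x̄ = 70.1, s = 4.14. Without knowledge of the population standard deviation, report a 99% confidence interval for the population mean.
(68.59, 71.61)

t-interval (σ unknown):
df = n - 1 = 53
t* = 2.672 for 99% confidence

Margin of error = t* · s/√n = 2.672 · 4.14/√54 = 1.51

CI: (68.59, 71.61)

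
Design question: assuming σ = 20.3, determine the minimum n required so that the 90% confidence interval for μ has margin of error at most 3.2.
n ≥ 109

For margin E ≤ 3.2:
n ≥ (z* · σ / E)²
n ≥ (1.645 · 20.3 / 3.2)²
n ≥ 108.90

Minimum n = 109 (rounding up)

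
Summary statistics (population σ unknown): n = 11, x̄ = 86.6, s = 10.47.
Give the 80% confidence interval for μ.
(82.27, 90.93)

t-interval (σ unknown):
df = n - 1 = 10
t* = 1.372 for 80% confidence

Margin of error = t* · s/√n = 1.372 · 10.47/√11 = 4.33

CI: (82.27, 90.93)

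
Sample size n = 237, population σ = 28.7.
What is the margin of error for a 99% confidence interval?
Margin of error = 4.80

Margin of error = z* · σ/√n
= 2.576 · 28.7/√237
= 2.576 · 28.7/15.3948
= 4.80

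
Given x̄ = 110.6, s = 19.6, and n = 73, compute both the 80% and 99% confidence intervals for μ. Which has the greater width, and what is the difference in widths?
99% CI is wider by 6.21

df = 72
80% CI: t* = 1.293, (107.63, 113.57), width = 2 · t* · s/√n = 5.93
99% CI: t* = 2.646, (104.53, 116.67), width = 2 · t* · s/√n = 12.14

The 99% CI is wider by 12.14 - 5.93 = 6.21.
Higher confidence requires a wider interval.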